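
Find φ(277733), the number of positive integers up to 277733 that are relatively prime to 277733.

262080

Factor: 277733 = 29 · 61 · 157.
φ(277733) = (29−1) · (61−1) · (157−1) = 28 · 60 · 156 = 262080.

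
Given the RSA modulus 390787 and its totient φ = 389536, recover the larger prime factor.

659

φ(n) = (p−1)(q−1) = n − (p+q) + 1, so p + q = 390787 − 389536 + 1 = 1252.
p and q are the roots of t² − 1252t + 390787 = 0.
Discriminant: 1252² − 4·390787 = 1567504 − 1563148 = 4356; √4356 = 66.
q = (1252 − 66)/2 = 593, p = (1252 + 66)/2 = 659.
Check: 593 · 659 = 390787.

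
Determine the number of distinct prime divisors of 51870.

51870 = 2 · 25935
25935 = 3 · 8645
8645 = 5 · 1729
1729 = 7 · 247
247 = 13 · 19
51870 = 2 · 3 · 5 · 7 · 13 · 19, which has 6 distinct prime factors.

6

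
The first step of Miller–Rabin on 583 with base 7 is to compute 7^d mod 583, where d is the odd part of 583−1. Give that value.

583 − 1 = 582 = 2^1 · 291, so d = 291.
7^1 ≡ 7 (mod 583)
7^2 ≡ 7^2 = 49 ≡ 49 (mod 583)
7^4 ≡ 49^2 = 2401 ≡ 69 (mod 583)
7^8 ≡ 69^2 = 4761 ≡ 97 (mod 583)
7^16 ≡ 97^2 = 9409 ≡ 81 (mod 583)
7^32 ≡ 81^2 = 6561 ≡ 148 (mod 583)
7^64 ≡ 148^2 = 21904 ≡ 333 (mod 583)
7^128 ≡ 333^2 = 110889 ≡ 119 (mod 583)
7^256 ≡ 119^2 = 14161 ≡ 169 (mod 583)
291 = 256 + 32 + 2 + 1 in binary powers of 2.
So 7^291 ≡ 169 · 148 · 49 · 7 ≡ 271 (mod 583).
Squaring chain: 271; never reaches −1, so base 7 is a Miller–Rabin witness that 583 is composite.

271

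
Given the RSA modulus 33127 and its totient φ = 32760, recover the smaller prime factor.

φ(n) = (p−1)(q−1) = n − (p+q) + 1, so p + q = 33127 − 32760 + 1 = 368.
p and q are the roots of t² − 368t + 33127 = 0.
Discriminant: 368² − 4·33127 = 135424 − 132508 = 2916; √2916 = 54.
q = (368 − 54)/2 = 157, p = (368 + 54)/2 = 211.
Check: 157 · 211 = 33127.

157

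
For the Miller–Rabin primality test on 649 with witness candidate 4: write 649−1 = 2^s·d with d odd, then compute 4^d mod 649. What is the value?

649 − 1 = 648 = 2^3 · 81, so d = 81.
4^1 ≡ 4 (mod 649)
4^2 ≡ 4^2 = 16 ≡ 16 (mod 649)
4^4 ≡ 16^2 = 256 ≡ 256 (mod 649)
4^8 ≡ 256^2 = 65536 ≡ 636 (mod 649)
4^16 ≡ 636^2 = 404496 ≡ 169 (mod 649)
4^32 ≡ 169^2 = 28561 ≡ 5 (mod 649)
4^64 ≡ 5^2 = 25 ≡ 25 (mod 649)
81 = 64 + 16 + 1 in binary powers of 2.
So 4^81 ≡ 25 · 169 · 4 ≡ 26 (mod 649).
Squaring chain: 26 → 27 → 80; never reaches −1, so base 4 is a Miller–Rabin witness that 649 is composite.

26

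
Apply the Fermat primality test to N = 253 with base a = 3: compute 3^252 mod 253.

31

3^1 ≡ 3 (mod 253)
3^2 ≡ 3^2 = 9 ≡ 9 (mod 253)
3^4 ≡ 9^2 = 81 ≡ 81 (mod 253)
3^8 ≡ 81^2 = 6561 ≡ 236 (mod 253)
3^16 ≡ 236^2 = 55696 ≡ 36 (mod 253)
3^32 ≡ 36^2 = 1296 ≡ 31 (mod 253)
3^64 ≡ 31^2 = 961 ≡ 202 (mod 253)
3^128 ≡ 202^2 = 40804 ≡ 71 (mod 253)
252 = 128 + 64 + 32 + 16 + 8 + 4 in binary powers of 2.
So 3^252 ≡ 71 · 202 · 31 · 36 · 236 · 81 ≡ 31 (mod 253).
Since 31 ≠ 1, base 3 is a Fermat witness: 253 is composite.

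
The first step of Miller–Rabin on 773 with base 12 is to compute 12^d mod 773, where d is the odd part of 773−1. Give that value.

773 − 1 = 772 = 2^2 · 193, so d = 193.
12^1 ≡ 12 (mod 773)
12^2 ≡ 12^2 = 144 ≡ 144 (mod 773)
12^4 ≡ 144^2 = 20736 ≡ 638 (mod 773)
12^8 ≡ 638^2 = 407044 ≡ 446 (mod 773)
12^16 ≡ 446^2 = 198916 ≡ 255 (mod 773)
12^32 ≡ 255^2 = 65025 ≡ 93 (mod 773)
12^64 ≡ 93^2 = 8649 ≡ 146 (mod 773)
12^128 ≡ 146^2 = 21316 ≡ 445 (mod 773)
193 = 128 + 64 + 1 in binary powers of 2.
So 12^193 ≡ 445 · 146 · 12 ≡ 456 (mod 773).
Squaring chain: 456 → 772; reaches −1, so base 12 does not prove 773 composite.

456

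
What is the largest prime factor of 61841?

71

61841 = 13 · 4757
4757 = 67 · 71
71 is prime.
So 61841 = 13 · 67 · 71; the largest prime factor is 71.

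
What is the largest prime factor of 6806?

83

6806 = 2 · 3403
3403 = 41 · 83
83 is prime.
So 6806 = 2 · 41 · 83; the largest prime factor is 83.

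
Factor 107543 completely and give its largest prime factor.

107543 = 41 · 2623
2623 = 43 · 61
61 is prime.
So 107543 = 41 · 43 · 61; the largest prime factor is 61.

61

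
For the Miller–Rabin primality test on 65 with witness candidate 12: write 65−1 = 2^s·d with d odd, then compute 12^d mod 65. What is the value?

65 − 1 = 64 = 2^6 · 1, so d = 1.
12^1 ≡ 12 (mod 65)
1 = 1 in binary powers of 2.
So 12^1 ≡ 12 ≡ 12 (mod 65).
Squaring chain: 12 → 14 → 1 → 1 → 1 → 1; never reaches −1, so base 12 is a Miller–Rabin witness that 65 is composite.

12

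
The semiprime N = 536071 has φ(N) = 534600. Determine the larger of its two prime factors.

φ(n) = (p−1)(q−1) = n − (p+q) + 1, so p + q = 536071 − 534600 + 1 = 1472.
p and q are the roots of t² − 1472t + 536071 = 0.
Discriminant: 1472² − 4·536071 = 2166784 − 2144284 = 22500; √22500 = 150.
q = (1472 − 150)/2 = 661, p = (1472 + 150)/2 = 811.
Check: 661 · 811 = 536071.

811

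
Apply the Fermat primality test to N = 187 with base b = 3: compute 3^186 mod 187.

25

3^1 ≡ 3 (mod 187)
3^2 ≡ 3^2 = 9 ≡ 9 (mod 187)
3^4 ≡ 9^2 = 81 ≡ 81 (mod 187)
3^8 ≡ 81^2 = 6561 ≡ 16 (mod 187)
3^16 ≡ 16^2 = 256 ≡ 69 (mod 187)
3^32 ≡ 69^2 = 4761 ≡ 86 (mod 187)
3^64 ≡ 86^2 = 7396 ≡ 103 (mod 187)
3^128 ≡ 103^2 = 10609 ≡ 137 (mod 187)
186 = 128 + 32 + 16 + 8 + 2 in binary powers of 2.
So 3^186 ≡ 137 · 86 · 69 · 16 · 9 ≡ 25 (mod 187).
Since 25 ≠ 1, base 3 is a Fermat witness: 187 is composite.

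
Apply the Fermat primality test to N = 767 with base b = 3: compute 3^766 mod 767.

3^1 ≡ 3 (mod 767)
3^2 ≡ 3^2 = 9 ≡ 9 (mod 767)
3^4 ≡ 9^2 = 81 ≡ 81 (mod 767)
3^8 ≡ 81^2 = 6561 ≡ 425 (mod 767)
3^16 ≡ 425^2 = 180625 ≡ 380 (mod 767)
3^32 ≡ 380^2 = 144400 ≡ 204 (mod 767)
3^64 ≡ 204^2 = 41616 ≡ 198 (mod 767)
3^128 ≡ 198^2 = 39204 ≡ 87 (mod 767)
3^256 ≡ 87^2 = 7569 ≡ 666 (mod 767)
3^512 ≡ 666^2 = 443556 ≡ 230 (mod 767)
766 = 512 + 128 + 64 + 32 + 16 + 8 + 4 + 2 in binary powers of 2.
So 3^766 ≡ 230 · 87 · 198 · 204 · 380 · 425 · 81 · 9 ≡ 146 (mod 767).
Since 146 ≠ 1, base 3 is a Fermat witness: 767 is composite.

146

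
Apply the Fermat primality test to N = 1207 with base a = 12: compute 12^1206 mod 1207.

682

12^1 ≡ 12 (mod 1207)
12^2 ≡ 12^2 = 144 ≡ 144 (mod 1207)
12^4 ≡ 144^2 = 20736 ≡ 217 (mod 1207)
12^8 ≡ 217^2 = 47089 ≡ 16 (mod 1207)
12^16 ≡ 16^2 = 256 ≡ 256 (mod 1207)
12^32 ≡ 256^2 = 65536 ≡ 358 (mod 1207)
12^64 ≡ 358^2 = 128164 ≡ 222 (mod 1207)
12^128 ≡ 222^2 = 49284 ≡ 1004 (mod 1207)
12^256 ≡ 1004^2 = 1008016 ≡ 171 (mod 1207)
12^512 ≡ 171^2 = 29241 ≡ 273 (mod 1207)
12^1024 ≡ 273^2 = 74529 ≡ 902 (mod 1207)
1206 = 1024 + 128 + 32 + 16 + 4 + 2 in binary powers of 2.
So 12^1206 ≡ 902 · 1004 · 358 · 256 · 217 · 144 ≡ 682 (mod 1207).
Since 682 ≠ 1, base 12 is a Fermat witness: 1207 is composite.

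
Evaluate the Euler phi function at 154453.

141264

Factor: 154453 = 13 · 109^2.
φ(154453) = (13−1) · 109^1·(109−1) = 12 · 11772 = 141264.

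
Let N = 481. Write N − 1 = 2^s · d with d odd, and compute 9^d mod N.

481 − 1 = 480 = 2^5 · 15, so d = 15.
9^1 ≡ 9 (mod 481)
9^2 ≡ 9^2 = 81 ≡ 81 (mod 481)
9^4 ≡ 81^2 = 6561 ≡ 308 (mod 481)
9^8 ≡ 308^2 = 94864 ≡ 107 (mod 481)
15 = 8 + 4 + 2 + 1 in binary powers of 2.
So 9^15 ≡ 107 · 308 · 81 · 9 ≡ 417 (mod 481).
Squaring chain: 417 → 248 → 417 → 248 → 417; never reaches −1, so base 9 is a Miller–Rabin witness that 481 is composite.

417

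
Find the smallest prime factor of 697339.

697339 is odd.
Digit sum 37, not divisible by 3.
Ends in 9: not divisible by 5.
7: 697339 = 7·99619 + 6
11: 697339 = 11·63394 + 5
13: 697339 = 13·53641 + 6
17: 697339 = 17·41019 + 16
19: 697339 = 19·36702 + 1
23: 697339 = 23·30319 + 2
29: 697339 = 29·24046 + 5
31: 697339 = 31·22494 + 25
37: 697339 = 37·18847

37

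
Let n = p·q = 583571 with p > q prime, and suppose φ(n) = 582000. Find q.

601

φ(n) = (p−1)(q−1) = n − (p+q) + 1, so p + q = 583571 − 582000 + 1 = 1572.
p and q are the roots of t² − 1572t + 583571 = 0.
Discriminant: 1572² − 4·583571 = 2471184 − 2334284 = 136900; √136900 = 370.
q = (1572 − 370)/2 = 601, p = (1572 + 370)/2 = 971.
Check: 601 · 971 = 583571.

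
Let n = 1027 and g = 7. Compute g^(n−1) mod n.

7^1 ≡ 7 (mod 1027)
7^2 ≡ 7^2 = 49 ≡ 49 (mod 1027)
7^4 ≡ 49^2 = 2401 ≡ 347 (mod 1027)
7^8 ≡ 347^2 = 120409 ≡ 250 (mod 1027)
7^16 ≡ 250^2 = 62500 ≡ 880 (mod 1027)
7^32 ≡ 880^2 = 774400 ≡ 42 (mod 1027)
7^64 ≡ 42^2 = 1764 ≡ 737 (mod 1027)
7^128 ≡ 737^2 = 543169 ≡ 913 (mod 1027)
7^256 ≡ 913^2 = 833569 ≡ 672 (mod 1027)
7^512 ≡ 672^2 = 451584 ≡ 731 (mod 1027)
7^1024 ≡ 731^2 = 534361 ≡ 321 (mod 1027)
1026 = 1024 + 2 in binary powers of 2.
So 7^1026 ≡ 321 · 49 ≡ 324 (mod 1027).
Since 324 ≠ 1, base 7 is a Fermat witness: 1027 is composite.

324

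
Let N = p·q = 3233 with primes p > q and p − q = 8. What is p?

61

Since p = q + 8, we have 3233 = q(q + 8), so q² + 8q − 3233 = 0.
Discriminant: 8² + 4·3233 = 64 + 12932 = 12996; √12996 = 114.
q = (−8 + 114)/2 = 53, and p = q + 8 = 61.
Check: 53 · 61 = 3233.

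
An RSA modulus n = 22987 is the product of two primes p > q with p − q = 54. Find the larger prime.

Since p = q + 54, we have 22987 = q(q + 54), so q² + 54q − 22987 = 0.
Discriminant: 54² + 4·22987 = 2916 + 91948 = 94864; √94864 = 308.
q = (−54 + 308)/2 = 127, and p = q + 54 = 181.
Check: 127 · 181 = 22987.

181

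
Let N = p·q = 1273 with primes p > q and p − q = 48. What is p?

67

Since p = q + 48, we have 1273 = q(q + 48), so q² + 48q − 1273 = 0.
Discriminant: 48² + 4·1273 = 2304 + 5092 = 7396; √7396 = 86.
q = (−48 + 86)/2 = 19, and p = q + 48 = 67.
Check: 19 · 67 = 1273.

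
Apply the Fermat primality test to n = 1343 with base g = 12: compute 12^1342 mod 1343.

168

12^1 ≡ 12 (mod 1343)
12^2 ≡ 12^2 = 144 ≡ 144 (mod 1343)
12^4 ≡ 144^2 = 20736 ≡ 591 (mod 1343)
12^8 ≡ 591^2 = 349281 ≡ 101 (mod 1343)
12^16 ≡ 101^2 = 10201 ≡ 800 (mod 1343)
12^32 ≡ 800^2 = 640000 ≡ 732 (mod 1343)
12^64 ≡ 732^2 = 535824 ≡ 1310 (mod 1343)
12^128 ≡ 1310^2 = 1716100 ≡ 1089 (mod 1343)
12^256 ≡ 1089^2 = 1185921 ≡ 52 (mod 1343)
12^512 ≡ 52^2 = 2704 ≡ 18 (mod 1343)
12^1024 ≡ 18^2 = 324 ≡ 324 (mod 1343)
1342 = 1024 + 256 + 32 + 16 + 8 + 4 + 2 in binary powers of 2.
So 12^1342 ≡ 324 · 52 · 732 · 800 · 101 · 591 · 144 ≡ 168 (mod 1343).
Since 168 ≠ 1, base 12 is a Fermat witness: 1343 is composite.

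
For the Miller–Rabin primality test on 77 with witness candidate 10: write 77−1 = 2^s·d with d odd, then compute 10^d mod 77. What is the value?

77 − 1 = 76 = 2^2 · 19, so d = 19.
10^1 ≡ 10 (mod 77)
10^2 ≡ 10^2 = 100 ≡ 23 (mod 77)
10^4 ≡ 23^2 = 529 ≡ 67 (mod 77)
10^8 ≡ 67^2 = 4489 ≡ 23 (mod 77)
10^16 ≡ 23^2 = 529 ≡ 67 (mod 77)
19 = 16 + 2 + 1 in binary powers of 2.
So 10^19 ≡ 67 · 23 · 10 ≡ 10 (mod 77).
Squaring chain: 10 → 23; never reaches −1, so base 10 is a Miller–Rabin witness that 77 is composite.

10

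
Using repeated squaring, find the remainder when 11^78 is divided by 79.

1

11^1 ≡ 11 (mod 79)
11^2 ≡ 11^2 = 121 ≡ 42 (mod 79)
11^4 ≡ 42^2 = 1764 ≡ 26 (mod 79)
11^8 ≡ 26^2 = 676 ≡ 44 (mod 79)
11^16 ≡ 44^2 = 1936 ≡ 40 (mod 79)
11^32 ≡ 40^2 = 1600 ≡ 20 (mod 79)
11^64 ≡ 20^2 = 400 ≡ 5 (mod 79)
78 = 64 + 8 + 4 + 2 in binary powers of 2.
So 11^78 ≡ 5 · 44 · 26 · 42 ≡ 1 (mod 79).
Since the result is 1, base 11 gives no evidence that 79 is composite.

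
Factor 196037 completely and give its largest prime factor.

97

196037 = 43 · 4559
4559 = 47 · 97
97 is prime.
So 196037 = 43 · 47 · 97; the largest prime factor is 97.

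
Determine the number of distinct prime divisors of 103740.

103740 = 2^2 · 25935
25935 = 3 · 8645
8645 = 5 · 1729
1729 = 7 · 247
247 = 13 · 19
103740 = 2^2 · 3 · 5 · 7 · 13 · 19, which has 6 distinct prime factors.

6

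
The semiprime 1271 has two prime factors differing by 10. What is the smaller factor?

Since p = q + 10, we have 1271 = q(q + 10), so q² + 10q − 1271 = 0.
Discriminant: 10² + 4·1271 = 100 + 5084 = 5184; √5184 = 72.
q = (−10 + 72)/2 = 31, and p = q + 10 = 41.
Check: 31 · 41 = 1271.

31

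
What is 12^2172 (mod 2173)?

148

12^1 ≡ 12 (mod 2173)
12^2 ≡ 12^2 = 144 ≡ 144 (mod 2173)
12^4 ≡ 144^2 = 20736 ≡ 1179 (mod 2173)
12^8 ≡ 1179^2 = 1390041 ≡ 1494 (mod 2173)
12^16 ≡ 1494^2 = 2232036 ≡ 365 (mod 2173)
12^32 ≡ 365^2 = 133225 ≡ 672 (mod 2173)
12^64 ≡ 672^2 = 451584 ≡ 1773 (mod 2173)
12^128 ≡ 1773^2 = 3143529 ≡ 1371 (mod 2173)
12^256 ≡ 1371^2 = 1879641 ≡ 2169 (mod 2173)
12^512 ≡ 2169^2 = 4704561 ≡ 16 (mod 2173)
12^1024 ≡ 16^2 = 256 ≡ 256 (mod 2173)
12^2048 ≡ 256^2 = 65536 ≡ 346 (mod 2173)
2172 = 2048 + 64 + 32 + 16 + 8 + 4 in binary powers of 2.
So 12^2172 ≡ 346 · 1773 · 672 · 365 · 1494 · 1179 ≡ 148 (mod 2173).
Since 148 ≠ 1, base 12 is a Fermat witness: 2173 is composite.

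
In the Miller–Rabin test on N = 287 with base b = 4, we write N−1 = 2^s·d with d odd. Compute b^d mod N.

23

287 − 1 = 286 = 2^1 · 143, so d = 143.
4^1 ≡ 4 (mod 287)
4^2 ≡ 4^2 = 16 ≡ 16 (mod 287)
4^4 ≡ 16^2 = 256 ≡ 256 (mod 287)
4^8 ≡ 256^2 = 65536 ≡ 100 (mod 287)
4^16 ≡ 100^2 = 10000 ≡ 242 (mod 287)
4^32 ≡ 242^2 = 58564 ≡ 16 (mod 287)
4^64 ≡ 16^2 = 256 ≡ 256 (mod 287)
4^128 ≡ 256^2 = 65536 ≡ 100 (mod 287)
143 = 128 + 8 + 4 + 2 + 1 in binary powers of 2.
So 4^143 ≡ 100 · 100 · 256 · 16 · 4 ≡ 23 (mod 287).
Squaring chain: 23; never reaches −1, so base 4 is a Miller–Rabin witness that 287 is composite.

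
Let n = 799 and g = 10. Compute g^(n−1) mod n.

212

10^1 ≡ 10 (mod 799)
10^2 ≡ 10^2 = 100 ≡ 100 (mod 799)
10^4 ≡ 100^2 = 10000 ≡ 412 (mod 799)
10^8 ≡ 412^2 = 169744 ≡ 356 (mod 799)
10^16 ≡ 356^2 = 126736 ≡ 494 (mod 799)
10^32 ≡ 494^2 = 244036 ≡ 341 (mod 799)
10^64 ≡ 341^2 = 116281 ≡ 426 (mod 799)
10^128 ≡ 426^2 = 181476 ≡ 103 (mod 799)
10^256 ≡ 103^2 = 10609 ≡ 222 (mod 799)
10^512 ≡ 222^2 = 49284 ≡ 545 (mod 799)
798 = 512 + 256 + 16 + 8 + 4 + 2 in binary powers of 2.
So 10^798 ≡ 545 · 222 · 494 · 356 · 412 · 100 ≡ 212 (mod 799).
Since 212 ≠ 1, base 10 is a Fermat witness: 799 is composite.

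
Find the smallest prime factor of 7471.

31

7471 is odd.
Digit sum 19, not divisible by 3.
Ends in 1: not divisible by 5.
7: 7471 = 7·1067 + 2
11: 7471 = 11·679 + 2
13: 7471 = 13·574 + 9
17: 7471 = 17·439 + 8
19: 7471 = 19·393 + 4
23: 7471 = 23·324 + 19
29: 7471 = 29·257 + 18
31: 7471 = 31·241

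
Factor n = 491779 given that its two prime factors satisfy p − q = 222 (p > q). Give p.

821

Since p = q + 222, we have 491779 = q(q + 222), so q² + 222q − 491779 = 0.
Discriminant: 222² + 4·491779 = 49284 + 1967116 = 2016400; √2016400 = 1420.
q = (−222 + 1420)/2 = 599, and p = q + 222 = 821.
Check: 599 · 821 = 491779.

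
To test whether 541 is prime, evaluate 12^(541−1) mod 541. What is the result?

1

12^1 ≡ 12 (mod 541)
12^2 ≡ 12^2 = 144 ≡ 144 (mod 541)
12^4 ≡ 144^2 = 20736 ≡ 178 (mod 541)
12^8 ≡ 178^2 = 31684 ≡ 306 (mod 541)
12^16 ≡ 306^2 = 93636 ≡ 43 (mod 541)
12^32 ≡ 43^2 = 1849 ≡ 226 (mod 541)
12^64 ≡ 226^2 = 51076 ≡ 222 (mod 541)
12^128 ≡ 222^2 = 49284 ≡ 53 (mod 541)
12^256 ≡ 53^2 = 2809 ≡ 104 (mod 541)
12^512 ≡ 104^2 = 10816 ≡ 537 (mod 541)
540 = 512 + 16 + 8 + 4 in binary powers of 2.
So 12^540 ≡ 537 · 43 · 306 · 178 ≡ 1 (mod 541).
Since the result is 1, base 12 gives no evidence that 541 is composite.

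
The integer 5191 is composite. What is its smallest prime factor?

5191 is odd.
Digit sum 16, not divisible by 3.
Ends in 1: not divisible by 5.
7: 5191 = 7·741 + 4
11: 5191 = 11·471 + 10
13: 5191 = 13·399 + 4
17: 5191 = 17·305 + 6
19: 5191 = 19·273 + 4
23: 5191 = 23·225 + 16
29: 5191 = 29·179

29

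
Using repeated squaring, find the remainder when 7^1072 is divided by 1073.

7^1 ≡ 7 (mod 1073)
7^2 ≡ 7^2 = 49 ≡ 49 (mod 1073)
7^4 ≡ 49^2 = 2401 ≡ 255 (mod 1073)
7^8 ≡ 255^2 = 65025 ≡ 645 (mod 1073)
7^16 ≡ 645^2 = 416025 ≡ 774 (mod 1073)
7^32 ≡ 774^2 = 599076 ≡ 342 (mod 1073)
7^64 ≡ 342^2 = 116964 ≡ 7 (mod 1073)
7^128 ≡ 7^2 = 49 ≡ 49 (mod 1073)
7^256 ≡ 49^2 = 2401 ≡ 255 (mod 1073)
7^512 ≡ 255^2 = 65025 ≡ 645 (mod 1073)
7^1024 ≡ 645^2 = 416025 ≡ 774 (mod 1073)
1072 = 1024 + 32 + 16 in binary powers of 2.
So 7^1072 ≡ 774 · 342 · 774 ≡ 7 (mod 1073).
Since 7 ≠ 1, base 7 is a Fermat witness: 1073 is composite.

7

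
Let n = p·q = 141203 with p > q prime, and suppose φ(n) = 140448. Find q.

337

φ(n) = (p−1)(q−1) = n − (p+q) + 1, so p + q = 141203 − 140448 + 1 = 756.
p and q are the roots of t² − 756t + 141203 = 0.
Discriminant: 756² − 4·141203 = 571536 − 564812 = 6724; √6724 = 82.
q = (756 − 82)/2 = 337, p = (756 + 82)/2 = 419.
Check: 337 · 419 = 141203.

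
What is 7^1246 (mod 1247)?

7^1 ≡ 7 (mod 1247)
7^2 ≡ 7^2 = 49 ≡ 49 (mod 1247)
7^4 ≡ 49^2 = 2401 ≡ 1154 (mod 1247)
7^8 ≡ 1154^2 = 1331716 ≡ 1167 (mod 1247)
7^16 ≡ 1167^2 = 1361889 ≡ 165 (mod 1247)
7^32 ≡ 165^2 = 27225 ≡ 1038 (mod 1247)
7^64 ≡ 1038^2 = 1077444 ≡ 36 (mod 1247)
7^128 ≡ 36^2 = 1296 ≡ 49 (mod 1247)
7^256 ≡ 49^2 = 2401 ≡ 1154 (mod 1247)
7^512 ≡ 1154^2 = 1331716 ≡ 1167 (mod 1247)
7^1024 ≡ 1167^2 = 1361889 ≡ 165 (mod 1247)
1246 = 1024 + 128 + 64 + 16 + 8 + 4 + 2 in binary powers of 2.
So 7^1246 ≡ 165 · 49 · 36 · 165 · 1167 · 1154 · 49 ≡ 552 (mod 1247).
Since 552 ≠ 1, base 7 is a Fermat witness: 1247 is composite.

552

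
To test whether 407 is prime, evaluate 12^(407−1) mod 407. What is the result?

12^1 ≡ 12 (mod 407)
12^2 ≡ 12^2 = 144 ≡ 144 (mod 407)
12^4 ≡ 144^2 = 20736 ≡ 386 (mod 407)
12^8 ≡ 386^2 = 148996 ≡ 34 (mod 407)
12^16 ≡ 34^2 = 1156 ≡ 342 (mod 407)
12^32 ≡ 342^2 = 116964 ≡ 155 (mod 407)
12^64 ≡ 155^2 = 24025 ≡ 12 (mod 407)
12^128 ≡ 12^2 = 144 ≡ 144 (mod 407)
12^256 ≡ 144^2 = 20736 ≡ 386 (mod 407)
406 = 256 + 128 + 16 + 4 + 2 in binary powers of 2.
So 12^406 ≡ 386 · 144 · 342 · 386 · 144 ≡ 12 (mod 407).
Since 12 ≠ 1, base 12 is a Fermat witness: 407 is composite.

12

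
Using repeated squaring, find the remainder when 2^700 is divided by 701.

2^1 ≡ 2 (mod 701)
2^2 ≡ 2^2 = 4 ≡ 4 (mod 701)
2^4 ≡ 4^2 = 16 ≡ 16 (mod 701)
2^8 ≡ 16^2 = 256 ≡ 256 (mod 701)
2^16 ≡ 256^2 = 65536 ≡ 343 (mod 701)
2^32 ≡ 343^2 = 117649 ≡ 582 (mod 701)
2^64 ≡ 582^2 = 338724 ≡ 141 (mod 701)
2^128 ≡ 141^2 = 19881 ≡ 253 (mod 701)
2^256 ≡ 253^2 = 64009 ≡ 218 (mod 701)
2^512 ≡ 218^2 = 47524 ≡ 557 (mod 701)
700 = 512 + 128 + 32 + 16 + 8 + 4 in binary powers of 2.
So 2^700 ≡ 557 · 253 · 582 · 343 · 256 · 16 ≡ 1 (mod 701).
Since the result is 1, base 2 gives no evidence that 701 is composite.

1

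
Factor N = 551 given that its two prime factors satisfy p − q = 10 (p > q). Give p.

29

Since p = q + 10, we have 551 = q(q + 10), so q² + 10q − 551 = 0.
Discriminant: 10² + 4·551 = 100 + 2204 = 2304; √2304 = 48.
q = (−10 + 48)/2 = 19, and p = q + 10 = 29.
Check: 19 · 29 = 551.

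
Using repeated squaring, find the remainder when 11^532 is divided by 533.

11^1 ≡ 11 (mod 533)
11^2 ≡ 11^2 = 121 ≡ 121 (mod 533)
11^4 ≡ 121^2 = 14641 ≡ 250 (mod 533)
11^8 ≡ 250^2 = 62500 ≡ 139 (mod 533)
11^16 ≡ 139^2 = 19321 ≡ 133 (mod 533)
11^32 ≡ 133^2 = 17689 ≡ 100 (mod 533)
11^64 ≡ 100^2 = 10000 ≡ 406 (mod 533)
11^128 ≡ 406^2 = 164836 ≡ 139 (mod 533)
11^256 ≡ 139^2 = 19321 ≡ 133 (mod 533)
11^512 ≡ 133^2 = 17689 ≡ 100 (mod 533)
532 = 512 + 16 + 4 in binary powers of 2.
So 11^532 ≡ 100 · 133 · 250 ≡ 146 (mod 533).
Since 146 ≠ 1, base 11 is a Fermat witness: 533 is composite.

146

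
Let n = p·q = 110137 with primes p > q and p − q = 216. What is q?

Since p = q + 216, we have 110137 = q(q + 216), so q² + 216q − 110137 = 0.
Discriminant: 216² + 4·110137 = 46656 + 440548 = 487204; √487204 = 698.
q = (−216 + 698)/2 = 241, and p = q + 216 = 457.
Check: 241 · 457 = 110137.

241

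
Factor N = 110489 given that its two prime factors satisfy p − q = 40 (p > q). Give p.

353

Since p = q + 40, we have 110489 = q(q + 40), so q² + 40q − 110489 = 0.
Discriminant: 40² + 4·110489 = 1600 + 441956 = 443556; √443556 = 666.
q = (−40 + 666)/2 = 313, and p = q + 40 = 353.
Check: 313 · 353 = 110489.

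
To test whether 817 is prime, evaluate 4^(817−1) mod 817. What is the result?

4^1 ≡ 4 (mod 817)
4^2 ≡ 4^2 = 16 ≡ 16 (mod 817)
4^4 ≡ 16^2 = 256 ≡ 256 (mod 817)
4^8 ≡ 256^2 = 65536 ≡ 176 (mod 817)
4^16 ≡ 176^2 = 30976 ≡ 747 (mod 817)
4^32 ≡ 747^2 = 558009 ≡ 815 (mod 817)
4^64 ≡ 815^2 = 664225 ≡ 4 (mod 817)
4^128 ≡ 4^2 = 16 ≡ 16 (mod 817)
4^256 ≡ 16^2 = 256 ≡ 256 (mod 817)
4^512 ≡ 256^2 = 65536 ≡ 176 (mod 817)
816 = 512 + 256 + 32 + 16 in binary powers of 2.
So 4^816 ≡ 176 · 256 · 815 · 747 ≡ 600 (mod 817).
Since 600 ≠ 1, base 4 is a Fermat witness: 817 is composite.

600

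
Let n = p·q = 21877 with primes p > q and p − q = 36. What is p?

167

Since p = q + 36, we have 21877 = q(q + 36), so q² + 36q − 21877 = 0.
Discriminant: 36² + 4·21877 = 1296 + 87508 = 88804; √88804 = 298.
q = (−36 + 298)/2 = 131, and p = q + 36 = 167.
Check: 131 · 167 = 21877.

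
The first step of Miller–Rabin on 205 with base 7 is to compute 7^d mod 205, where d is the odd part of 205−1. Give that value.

205 − 1 = 204 = 2^2 · 51, so d = 51.
7^1 ≡ 7 (mod 205)
7^2 ≡ 7^2 = 49 ≡ 49 (mod 205)
7^4 ≡ 49^2 = 2401 ≡ 146 (mod 205)
7^8 ≡ 146^2 = 21316 ≡ 201 (mod 205)
7^16 ≡ 201^2 = 40401 ≡ 16 (mod 205)
7^32 ≡ 16^2 = 256 ≡ 51 (mod 205)
51 = 32 + 16 + 2 + 1 in binary powers of 2.
So 7^51 ≡ 51 · 16 · 49 · 7 ≡ 63 (mod 205).
Squaring chain: 63 → 74; never reaches −1, so base 7 is a Miller–Rabin witness that 205 is composite.

63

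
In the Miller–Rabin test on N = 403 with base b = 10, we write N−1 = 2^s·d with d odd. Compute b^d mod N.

64

403 − 1 = 402 = 2^1 · 201, so d = 201.
10^1 ≡ 10 (mod 403)
10^2 ≡ 10^2 = 100 ≡ 100 (mod 403)
10^4 ≡ 100^2 = 10000 ≡ 328 (mod 403)
10^8 ≡ 328^2 = 107584 ≡ 386 (mod 403)
10^16 ≡ 386^2 = 148996 ≡ 289 (mod 403)
10^32 ≡ 289^2 = 83521 ≡ 100 (mod 403)
10^64 ≡ 100^2 = 10000 ≡ 328 (mod 403)
10^128 ≡ 328^2 = 107584 ≡ 386 (mod 403)
201 = 128 + 64 + 8 + 1 in binary powers of 2.
So 10^201 ≡ 386 · 328 · 386 · 10 ≡ 64 (mod 403).
Squaring chain: 64; never reaches −1, so base 10 is a Miller–Rabin witness that 403 is composite.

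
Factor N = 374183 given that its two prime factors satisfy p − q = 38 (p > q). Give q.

Since p = q + 38, we have 374183 = q(q + 38), so q² + 38q − 374183 = 0.
Discriminant: 38² + 4·374183 = 1444 + 1496732 = 1498176; √1498176 = 1224.
q = (−38 + 1224)/2 = 593, and p = q + 38 = 631.
Check: 593 · 631 = 374183.

593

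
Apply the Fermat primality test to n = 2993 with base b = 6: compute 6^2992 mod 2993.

6^1 ≡ 6 (mod 2993)
6^2 ≡ 6^2 = 36 ≡ 36 (mod 2993)
6^4 ≡ 36^2 = 1296 ≡ 1296 (mod 2993)
6^8 ≡ 1296^2 = 1679616 ≡ 543 (mod 2993)
6^16 ≡ 543^2 = 294849 ≡ 1535 (mod 2993)
6^32 ≡ 1535^2 = 2356225 ≡ 734 (mod 2993)
6^64 ≡ 734^2 = 538756 ≡ 16 (mod 2993)
6^128 ≡ 16^2 = 256 ≡ 256 (mod 2993)
6^256 ≡ 256^2 = 65536 ≡ 2683 (mod 2993)
6^512 ≡ 2683^2 = 7198489 ≡ 324 (mod 2993)
6^1024 ≡ 324^2 = 104976 ≡ 221 (mod 2993)
6^2048 ≡ 221^2 = 48841 ≡ 953 (mod 2993)
2992 = 2048 + 512 + 256 + 128 + 32 + 16 in binary powers of 2.
So 6^2992 ≡ 953 · 324 · 2683 · 256 · 734 · 1535 ≡ 201 (mod 2993).
Since 201 ≠ 1, base 6 is a Fermat witness: 2993 is composite.

201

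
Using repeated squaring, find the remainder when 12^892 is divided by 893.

12^1 ≡ 12 (mod 893)
12^2 ≡ 12^2 = 144 ≡ 144 (mod 893)
12^4 ≡ 144^2 = 20736 ≡ 197 (mod 893)
12^8 ≡ 197^2 = 38809 ≡ 410 (mod 893)
12^16 ≡ 410^2 = 168100 ≡ 216 (mod 893)
12^32 ≡ 216^2 = 46656 ≡ 220 (mod 893)
12^64 ≡ 220^2 = 48400 ≡ 178 (mod 893)
12^128 ≡ 178^2 = 31684 ≡ 429 (mod 893)
12^256 ≡ 429^2 = 184041 ≡ 83 (mod 893)
12^512 ≡ 83^2 = 6889 ≡ 638 (mod 893)
892 = 512 + 256 + 64 + 32 + 16 + 8 + 4 in binary powers of 2.
So 12^892 ≡ 638 · 83 · 178 · 220 · 216 · 410 · 197 ≡ 178 (mod 893).
Since 178 ≠ 1, base 12 is a Fermat witness: 893 is composite.

178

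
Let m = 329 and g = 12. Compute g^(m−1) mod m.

121

12^1 ≡ 12 (mod 329)
12^2 ≡ 12^2 = 144 ≡ 144 (mod 329)
12^4 ≡ 144^2 = 20736 ≡ 9 (mod 329)
12^8 ≡ 9^2 = 81 ≡ 81 (mod 329)
12^16 ≡ 81^2 = 6561 ≡ 310 (mod 329)
12^32 ≡ 310^2 = 96100 ≡ 32 (mod 329)
12^64 ≡ 32^2 = 1024 ≡ 37 (mod 329)
12^128 ≡ 37^2 = 1369 ≡ 53 (mod 329)
12^256 ≡ 53^2 = 2809 ≡ 177 (mod 329)
328 = 256 + 64 + 8 in binary powers of 2.
So 12^328 ≡ 177 · 37 · 81 ≡ 121 (mod 329).
Since 121 ≠ 1, base 12 is a Fermat witness: 329 is composite.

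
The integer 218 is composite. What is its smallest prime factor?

218 is even: 2 divides it.

2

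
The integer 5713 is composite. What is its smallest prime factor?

29

5713 is odd.
Digit sum 16, not divisible by 3.
Ends in 3: not divisible by 5.
7: 5713 = 7·816 + 1
11: 5713 = 11·519 + 4
13: 5713 = 13·439 + 6
17: 5713 = 17·336 + 1
19: 5713 = 19·300 + 13
23: 5713 = 23·248 + 9
29: 5713 = 29·197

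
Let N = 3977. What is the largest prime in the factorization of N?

97

3977 = 41 · 97
97 is prime.
So 3977 = 41 · 97; the largest prime factor is 97.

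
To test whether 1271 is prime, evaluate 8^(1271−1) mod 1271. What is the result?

8^1 ≡ 8 (mod 1271)
8^2 ≡ 8^2 = 64 ≡ 64 (mod 1271)
8^4 ≡ 64^2 = 4096 ≡ 283 (mod 1271)
8^8 ≡ 283^2 = 80089 ≡ 16 (mod 1271)
8^16 ≡ 16^2 = 256 ≡ 256 (mod 1271)
8^32 ≡ 256^2 = 65536 ≡ 715 (mod 1271)
8^64 ≡ 715^2 = 511225 ≡ 283 (mod 1271)
8^128 ≡ 283^2 = 80089 ≡ 16 (mod 1271)
8^256 ≡ 16^2 = 256 ≡ 256 (mod 1271)
8^512 ≡ 256^2 = 65536 ≡ 715 (mod 1271)
8^1024 ≡ 715^2 = 511225 ≡ 283 (mod 1271)
1270 = 1024 + 128 + 64 + 32 + 16 + 4 + 2 in binary powers of 2.
So 8^1270 ≡ 283 · 16 · 283 · 715 · 256 · 283 · 64 ≡ 1024 (mod 1271).
Since 1024 ≠ 1, base 8 is a Fermat witness: 1271 is composite.

1024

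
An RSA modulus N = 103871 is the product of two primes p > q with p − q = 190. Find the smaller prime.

Since p = q + 190, we have 103871 = q(q + 190), so q² + 190q − 103871 = 0.
Discriminant: 190² + 4·103871 = 36100 + 415484 = 451584; √451584 = 672.
q = (−190 + 672)/2 = 241, and p = q + 190 = 431.
Check: 241 · 431 = 103871.

241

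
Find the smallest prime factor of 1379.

7

1379 is odd.
Digit sum 20, not divisible by 3.
Ends in 9: not divisible by 5.
7: 1379 = 7·197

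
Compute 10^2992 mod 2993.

10^1 ≡ 10 (mod 2993)
10^2 ≡ 10^2 = 100 ≡ 100 (mod 2993)
10^4 ≡ 100^2 = 10000 ≡ 1021 (mod 2993)
10^8 ≡ 1021^2 = 1042441 ≡ 877 (mod 2993)
10^16 ≡ 877^2 = 769129 ≡ 2921 (mod 2993)
10^32 ≡ 2921^2 = 8532241 ≡ 2191 (mod 2993)
10^64 ≡ 2191^2 = 4800481 ≡ 2702 (mod 2993)
10^128 ≡ 2702^2 = 7300804 ≡ 877 (mod 2993)
10^256 ≡ 877^2 = 769129 ≡ 2921 (mod 2993)
10^512 ≡ 2921^2 = 8532241 ≡ 2191 (mod 2993)
10^1024 ≡ 2191^2 = 4800481 ≡ 2702 (mod 2993)
10^2048 ≡ 2702^2 = 7300804 ≡ 877 (mod 2993)
2992 = 2048 + 512 + 256 + 128 + 32 + 16 in binary powers of 2.
So 10^2992 ≡ 877 · 2191 · 2921 · 877 · 2191 · 2921 ≡ 2191 (mod 2993).
Since 2191 ≠ 1, base 10 is a Fermat witness: 2993 is composite.

2191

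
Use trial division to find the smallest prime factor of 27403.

67

27403 is odd.
Digit sum 16, not divisible by 3.
Ends in 3: not divisible by 5.
7: 27403 = 7·3914 + 5
11: 27403 = 11·2491 + 2
13: 27403 = 13·2107 + 12
17: 27403 = 17·1611 + 16
19: 27403 = 19·1442 + 5
23: 27403 = 23·1191 + 10
29: 27403 = 29·944 + 27
31: 27403 = 31·883 + 30
37: 27403 = 37·740 + 23
41: 27403 = 41·668 + 15
43: 27403 = 43·637 + 12
47: 27403 = 47·583 + 2
53: 27403 = 53·517 + 2
59: 27403 = 59·464 + 27
61: 27403 = 61·449 + 14
67: 27403 = 67·409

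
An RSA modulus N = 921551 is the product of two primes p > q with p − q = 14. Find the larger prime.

Since p = q + 14, we have 921551 = q(q + 14), so q² + 14q − 921551 = 0.
Discriminant: 14² + 4·921551 = 196 + 3686204 = 3686400; √3686400 = 1920.
q = (−14 + 1920)/2 = 953, and p = q + 14 = 967.
Check: 953 · 967 = 921551.

967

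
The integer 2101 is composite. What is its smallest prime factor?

2101 is odd.
Digit sum 4, not divisible by 3.
Ends in 1: not divisible by 5.
7: 2101 = 7·300 + 1
11: 2101 = 11·191

11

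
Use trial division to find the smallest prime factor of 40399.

71

40399 is odd.
Digit sum 25, not divisible by 3.
Ends in 9: not divisible by 5.
7: 40399 = 7·5771 + 2
11: 40399 = 11·3672 + 7
13: 40399 = 13·3107 + 8
17: 40399 = 17·2376 + 7
19: 40399 = 19·2126 + 5
23: 40399 = 23·1756 + 11
29: 40399 = 29·1393 + 2
31: 40399 = 31·1303 + 6
37: 40399 = 37·1091 + 32
41: 40399 = 41·985 + 14
43: 40399 = 43·939 + 22
47: 40399 = 47·859 + 26
53: 40399 = 53·762 + 13
59: 40399 = 59·684 + 43
61: 40399 = 61·662 + 17
67: 40399 = 67·602 + 65
71: 40399 = 71·569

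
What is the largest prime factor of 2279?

2279 = 43 · 53
53 is prime.
So 2279 = 43 · 53; the largest prime factor is 53.

53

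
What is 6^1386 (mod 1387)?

875

6^1 ≡ 6 (mod 1387)
6^2 ≡ 6^2 = 36 ≡ 36 (mod 1387)
6^4 ≡ 36^2 = 1296 ≡ 1296 (mod 1387)
6^8 ≡ 1296^2 = 1679616 ≡ 1346 (mod 1387)
6^16 ≡ 1346^2 = 1811716 ≡ 294 (mod 1387)
6^32 ≡ 294^2 = 86436 ≡ 442 (mod 1387)
6^64 ≡ 442^2 = 195364 ≡ 1184 (mod 1387)
6^128 ≡ 1184^2 = 1401856 ≡ 986 (mod 1387)
6^256 ≡ 986^2 = 972196 ≡ 1296 (mod 1387)
6^512 ≡ 1296^2 = 1679616 ≡ 1346 (mod 1387)
6^1024 ≡ 1346^2 = 1811716 ≡ 294 (mod 1387)
1386 = 1024 + 256 + 64 + 32 + 8 + 2 in binary powers of 2.
So 6^1386 ≡ 294 · 1296 · 1184 · 442 · 1346 · 36 ≡ 875 (mod 1387).
Since 875 ≠ 1, base 6 is a Fermat witness: 1387 is composite.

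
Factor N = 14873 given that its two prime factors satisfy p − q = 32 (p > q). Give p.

139

Since p = q + 32, we have 14873 = q(q + 32), so q² + 32q − 14873 = 0.
Discriminant: 32² + 4·14873 = 1024 + 59492 = 60516; √60516 = 246.
q = (−32 + 246)/2 = 107, and p = q + 32 = 139.
Check: 107 · 139 = 14873.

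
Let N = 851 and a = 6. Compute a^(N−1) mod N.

147

6^1 ≡ 6 (mod 851)
6^2 ≡ 6^2 = 36 ≡ 36 (mod 851)
6^4 ≡ 36^2 = 1296 ≡ 445 (mod 851)
6^8 ≡ 445^2 = 198025 ≡ 593 (mod 851)
6^16 ≡ 593^2 = 351649 ≡ 186 (mod 851)
6^32 ≡ 186^2 = 34596 ≡ 556 (mod 851)
6^64 ≡ 556^2 = 309136 ≡ 223 (mod 851)
6^128 ≡ 223^2 = 49729 ≡ 371 (mod 851)
6^256 ≡ 371^2 = 137641 ≡ 630 (mod 851)
6^512 ≡ 630^2 = 396900 ≡ 334 (mod 851)
850 = 512 + 256 + 64 + 16 + 2 in binary powers of 2.
So 6^850 ≡ 334 · 630 · 223 · 186 · 36 ≡ 147 (mod 851).
Since 147 ≠ 1, base 6 is a Fermat witness: 851 is composite.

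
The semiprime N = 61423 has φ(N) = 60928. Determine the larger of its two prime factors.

257

φ(n) = (p−1)(q−1) = n − (p+q) + 1, so p + q = 61423 − 60928 + 1 = 496.
p and q are the roots of t² − 496t + 61423 = 0.
Discriminant: 496² − 4·61423 = 246016 − 245692 = 324; √324 = 18.
q = (496 − 18)/2 = 239, p = (496 + 18)/2 = 257.
Check: 239 · 257 = 61423.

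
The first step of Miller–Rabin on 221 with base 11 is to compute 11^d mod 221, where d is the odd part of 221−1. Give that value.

54

221 − 1 = 220 = 2^2 · 55, so d = 55.
11^1 ≡ 11 (mod 221)
11^2 ≡ 11^2 = 121 ≡ 121 (mod 221)
11^4 ≡ 121^2 = 14641 ≡ 55 (mod 221)
11^8 ≡ 55^2 = 3025 ≡ 152 (mod 221)
11^16 ≡ 152^2 = 23104 ≡ 120 (mod 221)
11^32 ≡ 120^2 = 14400 ≡ 35 (mod 221)
55 = 32 + 16 + 4 + 2 + 1 in binary powers of 2.
So 11^55 ≡ 35 · 120 · 55 · 121 · 11 ≡ 54 (mod 221).
Squaring chain: 54 → 43; never reaches −1, so base 11 is a Miller–Rabin witness that 221 is composite.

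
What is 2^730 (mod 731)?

2^1 ≡ 2 (mod 731)
2^2 ≡ 2^2 = 4 ≡ 4 (mod 731)
2^4 ≡ 4^2 = 16 ≡ 16 (mod 731)
2^8 ≡ 16^2 = 256 ≡ 256 (mod 731)
2^16 ≡ 256^2 = 65536 ≡ 477 (mod 731)
2^32 ≡ 477^2 = 227529 ≡ 188 (mod 731)
2^64 ≡ 188^2 = 35344 ≡ 256 (mod 731)
2^128 ≡ 256^2 = 65536 ≡ 477 (mod 731)
2^256 ≡ 477^2 = 227529 ≡ 188 (mod 731)
2^512 ≡ 188^2 = 35344 ≡ 256 (mod 731)
730 = 512 + 128 + 64 + 16 + 8 + 2 in binary powers of 2.
So 2^730 ≡ 256 · 477 · 256 · 477 · 256 · 4 ≡ 4 (mod 731).
Since 4 ≠ 1, base 2 is a Fermat witness: 731 is composite.

4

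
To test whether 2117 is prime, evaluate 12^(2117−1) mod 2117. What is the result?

1857

12^1 ≡ 12 (mod 2117)
12^2 ≡ 12^2 = 144 ≡ 144 (mod 2117)
12^4 ≡ 144^2 = 20736 ≡ 1683 (mod 2117)
12^8 ≡ 1683^2 = 2832489 ≡ 2060 (mod 2117)
12^16 ≡ 2060^2 = 4243600 ≡ 1132 (mod 2117)
12^32 ≡ 1132^2 = 1281424 ≡ 639 (mod 2117)
12^64 ≡ 639^2 = 408321 ≡ 1857 (mod 2117)
12^128 ≡ 1857^2 = 3448449 ≡ 1973 (mod 2117)
12^256 ≡ 1973^2 = 3892729 ≡ 1683 (mod 2117)
12^512 ≡ 1683^2 = 2832489 ≡ 2060 (mod 2117)
12^1024 ≡ 2060^2 = 4243600 ≡ 1132 (mod 2117)
12^2048 ≡ 1132^2 = 1281424 ≡ 639 (mod 2117)
2116 = 2048 + 64 + 4 in binary powers of 2.
So 12^2116 ≡ 639 · 1857 · 1683 ≡ 1857 (mod 2117).
Since 1857 ≠ 1, base 12 is a Fermat witness: 2117 is composite.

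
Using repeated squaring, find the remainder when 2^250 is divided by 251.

1

2^1 ≡ 2 (mod 251)
2^2 ≡ 2^2 = 4 ≡ 4 (mod 251)
2^4 ≡ 4^2 = 16 ≡ 16 (mod 251)
2^8 ≡ 16^2 = 256 ≡ 5 (mod 251)
2^16 ≡ 5^2 = 25 ≡ 25 (mod 251)
2^32 ≡ 25^2 = 625 ≡ 123 (mod 251)
2^64 ≡ 123^2 = 15129 ≡ 69 (mod 251)
2^128 ≡ 69^2 = 4761 ≡ 243 (mod 251)
250 = 128 + 64 + 32 + 16 + 8 + 2 in binary powers of 2.
So 2^250 ≡ 243 · 69 · 123 · 25 · 5 · 4 ≡ 1 (mod 251).
Since the result is 1, base 2 gives no evidence that 251 is composite.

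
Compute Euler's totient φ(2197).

Factor: 2197 = 13^3.
φ(2197) = 13^2·(13−1) = 2028.

2028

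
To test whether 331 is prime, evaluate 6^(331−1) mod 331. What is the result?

6^1 ≡ 6 (mod 331)
6^2 ≡ 6^2 = 36 ≡ 36 (mod 331)
6^4 ≡ 36^2 = 1296 ≡ 303 (mod 331)
6^8 ≡ 303^2 = 91809 ≡ 122 (mod 331)
6^16 ≡ 122^2 = 14884 ≡ 320 (mod 331)
6^32 ≡ 320^2 = 102400 ≡ 121 (mod 331)
6^64 ≡ 121^2 = 14641 ≡ 77 (mod 331)
6^128 ≡ 77^2 = 5929 ≡ 302 (mod 331)
6^256 ≡ 302^2 = 91204 ≡ 179 (mod 331)
330 = 256 + 64 + 8 + 2 in binary powers of 2.
So 6^330 ≡ 179 · 77 · 122 · 36 ≡ 1 (mod 331).
Since the result is 1, base 6 gives no evidence that 331 is composite.

1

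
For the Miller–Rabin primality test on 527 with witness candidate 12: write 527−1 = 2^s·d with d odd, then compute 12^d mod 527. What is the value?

177

527 − 1 = 526 = 2^1 · 263, so d = 263.
12^1 ≡ 12 (mod 527)
12^2 ≡ 12^2 = 144 ≡ 144 (mod 527)
12^4 ≡ 144^2 = 20736 ≡ 183 (mod 527)
12^8 ≡ 183^2 = 33489 ≡ 288 (mod 527)
12^16 ≡ 288^2 = 82944 ≡ 205 (mod 527)
12^32 ≡ 205^2 = 42025 ≡ 392 (mod 527)
12^64 ≡ 392^2 = 153664 ≡ 307 (mod 527)
12^128 ≡ 307^2 = 94249 ≡ 443 (mod 527)
12^256 ≡ 443^2 = 196249 ≡ 205 (mod 527)
263 = 256 + 4 + 2 + 1 in binary powers of 2.
So 12^263 ≡ 205 · 183 · 144 · 12 ≡ 177 (mod 527).
Squaring chain: 177; never reaches −1, so base 12 is a Miller–Rabin witness that 527 is composite.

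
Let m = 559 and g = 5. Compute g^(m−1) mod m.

428

5^1 ≡ 5 (mod 559)
5^2 ≡ 5^2 = 25 ≡ 25 (mod 559)
5^4 ≡ 25^2 = 625 ≡ 66 (mod 559)
5^8 ≡ 66^2 = 4356 ≡ 443 (mod 559)
5^16 ≡ 443^2 = 196249 ≡ 40 (mod 559)
5^32 ≡ 40^2 = 1600 ≡ 482 (mod 559)
5^64 ≡ 482^2 = 232324 ≡ 339 (mod 559)
5^128 ≡ 339^2 = 114921 ≡ 326 (mod 559)
5^256 ≡ 326^2 = 106276 ≡ 66 (mod 559)
5^512 ≡ 66^2 = 4356 ≡ 443 (mod 559)
558 = 512 + 32 + 8 + 4 + 2 in binary powers of 2.
So 5^558 ≡ 443 · 482 · 443 · 66 · 25 ≡ 428 (mod 559).
Since 428 ≠ 1, base 5 is a Fermat witness: 559 is composite.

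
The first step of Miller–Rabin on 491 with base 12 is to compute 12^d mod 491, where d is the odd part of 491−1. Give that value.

1

491 − 1 = 490 = 2^1 · 245, so d = 245.
12^1 ≡ 12 (mod 491)
12^2 ≡ 12^2 = 144 ≡ 144 (mod 491)
12^4 ≡ 144^2 = 20736 ≡ 114 (mod 491)
12^8 ≡ 114^2 = 12996 ≡ 230 (mod 491)
12^16 ≡ 230^2 = 52900 ≡ 363 (mod 491)
12^32 ≡ 363^2 = 131769 ≡ 181 (mod 491)
12^64 ≡ 181^2 = 32761 ≡ 355 (mod 491)
12^128 ≡ 355^2 = 126025 ≡ 329 (mod 491)
245 = 128 + 64 + 32 + 16 + 4 + 1 in binary powers of 2.
So 12^245 ≡ 329 · 355 · 181 · 363 · 114 · 12 ≡ 1 (mod 491).
Since 12^d ≡ 1 (mod 491), base 12 does not prove 491 composite.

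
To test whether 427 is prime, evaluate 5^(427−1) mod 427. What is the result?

5^1 ≡ 5 (mod 427)
5^2 ≡ 5^2 = 25 ≡ 25 (mod 427)
5^4 ≡ 25^2 = 625 ≡ 198 (mod 427)
5^8 ≡ 198^2 = 39204 ≡ 347 (mod 427)
5^16 ≡ 347^2 = 120409 ≡ 422 (mod 427)
5^32 ≡ 422^2 = 178084 ≡ 25 (mod 427)
5^64 ≡ 25^2 = 625 ≡ 198 (mod 427)
5^128 ≡ 198^2 = 39204 ≡ 347 (mod 427)
5^256 ≡ 347^2 = 120409 ≡ 422 (mod 427)
426 = 256 + 128 + 32 + 8 + 2 in binary powers of 2.
So 5^426 ≡ 422 · 347 · 25 · 347 · 25 ≡ 253 (mod 427).
Since 253 ≠ 1, base 5 is a Fermat witness: 427 is composite.

253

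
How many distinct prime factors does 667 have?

2

667 = 23 · 29
667 = 23 · 29, which has 2 distinct prime factors.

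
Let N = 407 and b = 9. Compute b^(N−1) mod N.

9^1 ≡ 9 (mod 407)
9^2 ≡ 9^2 = 81 ≡ 81 (mod 407)
9^4 ≡ 81^2 = 6561 ≡ 49 (mod 407)
9^8 ≡ 49^2 = 2401 ≡ 366 (mod 407)
9^16 ≡ 366^2 = 133956 ≡ 53 (mod 407)
9^32 ≡ 53^2 = 2809 ≡ 367 (mod 407)
9^64 ≡ 367^2 = 134689 ≡ 379 (mod 407)
9^128 ≡ 379^2 = 143641 ≡ 377 (mod 407)
9^256 ≡ 377^2 = 142129 ≡ 86 (mod 407)
406 = 256 + 128 + 16 + 4 + 2 in binary powers of 2.
So 9^406 ≡ 86 · 377 · 53 · 49 · 81 ≡ 9 (mod 407).
Since 9 ≠ 1, base 9 is a Fermat witness: 407 is composite.

9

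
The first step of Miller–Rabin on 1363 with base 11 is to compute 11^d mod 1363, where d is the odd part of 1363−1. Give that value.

872

1363 − 1 = 1362 = 2^1 · 681, so d = 681.
11^1 ≡ 11 (mod 1363)
11^2 ≡ 11^2 = 121 ≡ 121 (mod 1363)
11^4 ≡ 121^2 = 14641 ≡ 1011 (mod 1363)
11^8 ≡ 1011^2 = 1022121 ≡ 1234 (mod 1363)
11^16 ≡ 1234^2 = 1522756 ≡ 285 (mod 1363)
11^32 ≡ 285^2 = 81225 ≡ 808 (mod 1363)
11^64 ≡ 808^2 = 652864 ≡ 1350 (mod 1363)
11^128 ≡ 1350^2 = 1822500 ≡ 169 (mod 1363)
11^256 ≡ 169^2 = 28561 ≡ 1301 (mod 1363)
11^512 ≡ 1301^2 = 1692601 ≡ 1118 (mod 1363)
681 = 512 + 128 + 32 + 8 + 1 in binary powers of 2.
So 11^681 ≡ 1118 · 169 · 808 · 1234 · 11 ≡ 872 (mod 1363).
Squaring chain: 872; never reaches −1, so base 11 is a Miller–Rabin witness that 1363 is composite.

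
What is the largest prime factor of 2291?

2291 = 29 · 79
79 is prime.
So 2291 = 29 · 79; the largest prime factor is 79.

79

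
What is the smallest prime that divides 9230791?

67

9230791 is odd.
Digit sum 31, not divisible by 3.
Ends in 1: not divisible by 5.
7: 9230791 = 7·1318684 + 3
11: 9230791 = 11·839162 + 9
13: 9230791 = 13·710060 + 11
17: 9230791 = 17·542987 + 12
19: 9230791 = 19·485831 + 2
23: 9230791 = 23·401338 + 17
29: 9230791 = 29·318303 + 4
31: 9230791 = 31·297767 + 14
37: 9230791 = 37·249480 + 31
41: 9230791 = 41·225141 + 10
43: 9230791 = 43·214669 + 24
47: 9230791 = 47·196399 + 38
53: 9230791 = 53·174165 + 46
59: 9230791 = 59·156454 + 5
61: 9230791 = 61·151324 + 27
67: 9230791 = 67·137773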